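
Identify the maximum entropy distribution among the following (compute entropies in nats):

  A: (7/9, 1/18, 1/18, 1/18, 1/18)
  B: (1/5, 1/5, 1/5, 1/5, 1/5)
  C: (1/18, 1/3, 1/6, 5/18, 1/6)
B

For a discrete distribution over n outcomes, entropy is maximized by the uniform distribution.

Computing entropies:
H(A) = 0.8378 nats
H(B) = 1.6094 nats
H(C) = 1.4798 nats

The uniform distribution (where all probabilities equal 1/5) achieves the maximum entropy of log_e(5) = 1.6094 nats.

Distribution B has the highest entropy.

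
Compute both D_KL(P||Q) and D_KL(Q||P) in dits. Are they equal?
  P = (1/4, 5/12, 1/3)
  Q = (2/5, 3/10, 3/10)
D_KL(P||Q) = 0.0237, D_KL(Q||P) = 0.0251

KL divergence is not symmetric: D_KL(P||Q) ≠ D_KL(Q||P) in general.

D_KL(P||Q) = 0.0237 dits
D_KL(Q||P) = 0.0251 dits

No, they are not equal!

This asymmetry is why KL divergence is not a true distance metric.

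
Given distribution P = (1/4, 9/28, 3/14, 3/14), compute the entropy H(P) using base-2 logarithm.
1.9788 bits

Shannon entropy is H(X) = -Σ p(x) log p(x).

For P = (1/4, 9/28, 3/14, 3/14):
H = -1/4 × log_2(1/4) -9/28 × log_2(9/28) -3/14 × log_2(3/14) -3/14 × log_2(3/14)
H = 1.9788 bits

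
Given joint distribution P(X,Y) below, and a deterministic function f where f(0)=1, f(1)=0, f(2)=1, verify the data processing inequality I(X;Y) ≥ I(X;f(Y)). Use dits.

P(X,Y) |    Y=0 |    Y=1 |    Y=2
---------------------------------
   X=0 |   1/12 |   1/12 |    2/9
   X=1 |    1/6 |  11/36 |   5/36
I(X;Y) = 0.0289, I(X;f(Y)) = 0.0185, inequality holds: 0.0289 ≥ 0.0185

Data Processing Inequality: For any Markov chain X → Y → Z, we have I(X;Y) ≥ I(X;Z).

Here Z = f(Y) is a deterministic function of Y, forming X → Y → Z.

Original I(X;Y) = 0.0289 dits

After applying f:
P(X,Z) where Z=f(Y):
- P(X,Z=0) = P(X,Y=1)
- P(X,Z=1) = P(X,Y=0) + P(X,Y=2)

I(X;Z) = I(X;f(Y)) = 0.0185 dits

Verification: 0.0289 ≥ 0.0185 ✓

Information cannot be created by processing; the function f can only lose information about X.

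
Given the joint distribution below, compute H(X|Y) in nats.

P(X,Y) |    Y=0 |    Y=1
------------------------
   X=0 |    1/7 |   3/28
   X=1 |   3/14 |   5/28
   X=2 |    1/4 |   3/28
1.0709 nats

Using the chain rule: H(X|Y) = H(X,Y) - H(Y)

First, compute H(X,Y) = 1.7409 nats

Marginal P(Y) = (17/28, 11/28)
H(Y) = 0.6700 nats

H(X|Y) = H(X,Y) - H(Y) = 1.7409 - 0.6700 = 1.0709 nats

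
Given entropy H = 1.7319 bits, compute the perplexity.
3.3216

Perplexity is 2^H (or exp(H) for natural log).

H = 1.7319 bits
Perplexity = 2^1.7319 = 3.3216

Interpretation: The model's uncertainty is equivalent to choosing uniformly among 3.3 options.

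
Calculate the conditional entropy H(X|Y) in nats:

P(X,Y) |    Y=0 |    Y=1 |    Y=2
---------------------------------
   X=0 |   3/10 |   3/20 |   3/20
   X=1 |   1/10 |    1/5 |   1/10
0.6322 nats

Using the chain rule: H(X|Y) = H(X,Y) - H(Y)

First, compute H(X,Y) = 1.7127 nats

Marginal P(Y) = (2/5, 7/20, 1/4)
H(Y) = 1.0805 nats

H(X|Y) = H(X,Y) - H(Y) = 1.7127 - 1.0805 = 0.6322 nats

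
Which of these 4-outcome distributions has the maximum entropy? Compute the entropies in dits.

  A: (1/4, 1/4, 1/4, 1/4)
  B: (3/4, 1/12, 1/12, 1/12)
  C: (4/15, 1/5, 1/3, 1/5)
A

For a discrete distribution over n outcomes, entropy is maximized by the uniform distribution.

Computing entropies:
H(A) = 0.6021 dits
H(B) = 0.3635 dits
H(C) = 0.5917 dits

The uniform distribution (where all probabilities equal 1/4) achieves the maximum entropy of log_10(4) = 0.6021 dits.

Distribution A has the highest entropy.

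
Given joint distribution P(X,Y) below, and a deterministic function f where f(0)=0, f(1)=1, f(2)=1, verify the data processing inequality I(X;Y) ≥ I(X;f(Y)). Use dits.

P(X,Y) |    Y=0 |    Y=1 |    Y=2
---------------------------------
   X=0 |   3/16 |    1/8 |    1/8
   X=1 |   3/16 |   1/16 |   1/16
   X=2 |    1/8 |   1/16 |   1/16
I(X;Y) = 0.0047, I(X;f(Y)) = 0.0047, inequality holds: 0.0047 ≥ 0.0047

Data Processing Inequality: For any Markov chain X → Y → Z, we have I(X;Y) ≥ I(X;Z).

Here Z = f(Y) is a deterministic function of Y, forming X → Y → Z.

Original I(X;Y) = 0.0047 dits

After applying f:
P(X,Z) where Z=f(Y):
- P(X,Z=0) = P(X,Y=0)
- P(X,Z=1) = P(X,Y=1) + P(X,Y=2)

I(X;Z) = I(X;f(Y)) = 0.0047 dits

Verification: 0.0047 ≥ 0.0047 ✓

Information cannot be created by processing; the function f can only lose information about X.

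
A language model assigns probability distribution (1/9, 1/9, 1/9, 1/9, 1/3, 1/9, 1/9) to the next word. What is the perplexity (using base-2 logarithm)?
6.2403

Perplexity is 2^H (or exp(H) for natural log).

First, H = -Σ p log p = 2.6416 bits
Perplexity = 2^2.6416 = 6.2403

Interpretation: The model's uncertainty is equivalent to choosing uniformly among 6.2 options.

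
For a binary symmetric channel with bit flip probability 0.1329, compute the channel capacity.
0.4347 bits

For a binary symmetric channel (BSC) with error probability p:
Capacity C = 1 - H(p) bits per symbol

where H(p) = -p log₂(p) - (1-p) log₂(1-p) is the binary entropy function.

H(0.1329) = 0.5653 bits
C = 1 - 0.5653 = 0.4347 bits per symbol

This means we can reliably transmit up to 0.4347 bits of information per channel use.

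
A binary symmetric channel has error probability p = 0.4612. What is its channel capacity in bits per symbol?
0.0043 bits

For a binary symmetric channel (BSC) with error probability p:
Capacity C = 1 - H(p) bits per symbol

where H(p) = -p log₂(p) - (1-p) log₂(1-p) is the binary entropy function.

H(0.4612) = 0.9957 bits
C = 1 - 0.9957 = 0.0043 bits per symbol

This means we can reliably transmit up to 0.0043 bits of information per channel use.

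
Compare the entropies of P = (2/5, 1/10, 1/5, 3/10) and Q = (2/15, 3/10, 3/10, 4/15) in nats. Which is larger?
Q

Computing entropies in nats:
H(P) = 1.2799
H(Q) = 1.3435

Distribution Q has higher entropy.

Intuition: The distribution closer to uniform (more spread out) has higher entropy.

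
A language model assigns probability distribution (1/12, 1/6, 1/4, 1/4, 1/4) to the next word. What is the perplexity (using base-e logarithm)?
4.6900

Perplexity is e^H (or exp(H) for natural log).

First, H = -Σ p log p = 1.5454 nats
Perplexity = e^1.5454 = 4.6900

Interpretation: The model's uncertainty is equivalent to choosing uniformly among 4.7 options.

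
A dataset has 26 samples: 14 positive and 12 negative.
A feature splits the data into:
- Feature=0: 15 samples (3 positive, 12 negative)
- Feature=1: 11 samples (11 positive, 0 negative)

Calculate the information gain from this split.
0.5792 bits

Information Gain = H(Y) - H(Y|Feature)

Before split:
P(positive) = 14/26 = 0.5385
H(Y) = 0.9957 bits

After split:
Feature=0: H = 0.7219 bits (weight = 15/26)
Feature=1: H = 0.0000 bits (weight = 11/26)
H(Y|Feature) = (15/26)×0.7219 + (11/26)×0.0000 = 0.4165 bits

Information Gain = 0.9957 - 0.4165 = 0.5792 bits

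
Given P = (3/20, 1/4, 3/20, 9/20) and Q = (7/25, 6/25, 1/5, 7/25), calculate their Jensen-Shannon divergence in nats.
0.0218 nats

Jensen-Shannon divergence is:
JSD(P||Q) = 0.5 × D_KL(P||M) + 0.5 × D_KL(Q||M)
where M = 0.5 × (P + Q) is the mixture distribution.

M = 0.5 × (3/20, 1/4, 3/20, 9/20) + 0.5 × (7/25, 6/25, 1/5, 7/25) = (0.215, 0.245, 7/40, 0.365)

D_KL(P||M) = 0.0221 nats
D_KL(Q||M) = 0.0215 nats

JSD(P||Q) = 0.5 × 0.0221 + 0.5 × 0.0215 = 0.0218 nats

Unlike KL divergence, JSD is symmetric and bounded: 0 ≤ JSD ≤ log(2).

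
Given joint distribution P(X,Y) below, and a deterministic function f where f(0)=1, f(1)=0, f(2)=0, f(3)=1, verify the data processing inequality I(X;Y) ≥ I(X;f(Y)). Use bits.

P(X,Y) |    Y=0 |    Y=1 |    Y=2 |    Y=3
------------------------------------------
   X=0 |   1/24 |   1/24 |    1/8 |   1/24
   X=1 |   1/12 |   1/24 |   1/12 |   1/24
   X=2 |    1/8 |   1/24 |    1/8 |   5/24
I(X;Y) = 0.0816, I(X;f(Y)) = 0.0563, inequality holds: 0.0816 ≥ 0.0563

Data Processing Inequality: For any Markov chain X → Y → Z, we have I(X;Y) ≥ I(X;Z).

Here Z = f(Y) is a deterministic function of Y, forming X → Y → Z.

Original I(X;Y) = 0.0816 bits

After applying f:
P(X,Z) where Z=f(Y):
- P(X,Z=0) = P(X,Y=1) + P(X,Y=2)
- P(X,Z=1) = P(X,Y=0) + P(X,Y=3)

I(X;Z) = I(X;f(Y)) = 0.0563 bits

Verification: 0.0816 ≥ 0.0563 ✓

Information cannot be created by processing; the function f can only lose information about X.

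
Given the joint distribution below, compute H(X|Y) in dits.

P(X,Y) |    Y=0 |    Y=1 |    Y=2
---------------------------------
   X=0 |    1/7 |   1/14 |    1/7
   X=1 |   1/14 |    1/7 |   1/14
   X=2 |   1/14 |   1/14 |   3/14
0.4463 dits

Using the chain rule: H(X|Y) = H(X,Y) - H(Y)

First, compute H(X,Y) = 0.9149 dits

Marginal P(Y) = (2/7, 2/7, 3/7)
H(Y) = 0.4686 dits

H(X|Y) = H(X,Y) - H(Y) = 0.9149 - 0.4686 = 0.4463 dits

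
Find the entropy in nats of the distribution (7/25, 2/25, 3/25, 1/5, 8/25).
1.4994 nats

Shannon entropy is H(X) = -Σ p(x) log p(x).

For P = (7/25, 2/25, 3/25, 1/5, 8/25):
H = -7/25 × log_e(7/25) -2/25 × log_e(2/25) -3/25 × log_e(3/25) -1/5 × log_e(1/5) -8/25 × log_e(8/25)
H = 1.4994 nats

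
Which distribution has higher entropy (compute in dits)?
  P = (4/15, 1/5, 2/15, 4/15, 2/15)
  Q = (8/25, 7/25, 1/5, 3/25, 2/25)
P

Computing entropies in dits:
H(P) = 0.6793
H(Q) = 0.6512

Distribution P has higher entropy.

Intuition: The distribution closer to uniform (more spread out) has higher entropy.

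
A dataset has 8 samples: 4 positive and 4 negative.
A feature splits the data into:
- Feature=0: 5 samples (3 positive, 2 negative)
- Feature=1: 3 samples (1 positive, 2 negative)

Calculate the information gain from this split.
0.0488 bits

Information Gain = H(Y) - H(Y|Feature)

Before split:
P(positive) = 4/8 = 0.5000
H(Y) = 1.0000 bits

After split:
Feature=0: H = 0.9710 bits (weight = 5/8)
Feature=1: H = 0.9183 bits (weight = 3/8)
H(Y|Feature) = (5/8)×0.9710 + (3/8)×0.9183 = 0.9512 bits

Information Gain = 1.0000 - 0.9512 = 0.0488 bits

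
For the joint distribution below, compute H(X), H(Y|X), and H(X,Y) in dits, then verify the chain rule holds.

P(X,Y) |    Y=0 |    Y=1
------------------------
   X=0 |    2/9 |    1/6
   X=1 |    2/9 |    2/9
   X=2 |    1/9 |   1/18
H(X,Y) = 0.7409, H(X) = 0.4457, H(Y|X) = 0.2952 (all in dits)

Chain rule: H(X,Y) = H(X) + H(Y|X)

Left side — joint entropy directly:
H(X,Y) = -Σ p(x,y) log p(x,y) = 0.7409 dits

Right side — compute H(Y|X) from the conditional distributions:
P(X) = (7/18, 4/9, 1/6), so H(X) = 0.4457 dits
H(Y|X) = Σ_x P(X=x) · H(Y|X=x):
  P(Y|X=0) = (4/7, 3/7), H(Y|X=0) = 0.2966, weight P(X=0) = 7/18
  P(Y|X=1) = (1/2, 1/2), H(Y|X=1) = 0.3010, weight P(X=1) = 4/9
  P(Y|X=2) = (2/3, 1/3), H(Y|X=2) = 0.2764, weight P(X=2) = 1/6
H(Y|X) = 0.2952 dits

H(X) + H(Y|X) = 0.4457 + 0.2952 = 0.7409 dits

Both sides equal 0.7409 dits. ✓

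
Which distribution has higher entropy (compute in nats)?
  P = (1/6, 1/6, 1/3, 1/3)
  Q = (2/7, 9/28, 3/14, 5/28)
Q

Computing entropies in nats:
H(P) = 1.3297
H(Q) = 1.3605

Distribution Q has higher entropy.

Intuition: The distribution closer to uniform (more spread out) has higher entropy.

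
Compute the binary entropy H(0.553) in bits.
0.9919 bits

The binary entropy function is:
H(p) = -p log(p) - (1-p) log(1-p)

H(0.553) = -0.553 × log_2(0.553) - 0.447 × log_2(0.447)
H(0.553) = 0.9919 bits

Note: Binary entropy is maximized at p=0.5 (H=1 bit) and minimized at p=0 or p=1 (H=0).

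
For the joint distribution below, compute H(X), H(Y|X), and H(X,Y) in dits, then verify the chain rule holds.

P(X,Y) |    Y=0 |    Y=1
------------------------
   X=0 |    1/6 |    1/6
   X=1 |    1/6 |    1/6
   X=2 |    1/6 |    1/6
H(X,Y) = 0.7782, H(X) = 0.4771, H(Y|X) = 0.3010 (all in dits)

Chain rule: H(X,Y) = H(X) + H(Y|X)

Left side — joint entropy directly:
H(X,Y) = -Σ p(x,y) log p(x,y) = 0.7782 dits

Right side — compute H(Y|X) from the conditional distributions:
P(X) = (1/3, 1/3, 1/3), so H(X) = 0.4771 dits
H(Y|X) = Σ_x P(X=x) · H(Y|X=x):
  P(Y|X=0) = (1/2, 1/2), H(Y|X=0) = 0.3010, weight P(X=0) = 1/3
  P(Y|X=1) = (1/2, 1/2), H(Y|X=1) = 0.3010, weight P(X=1) = 1/3
  P(Y|X=2) = (1/2, 1/2), H(Y|X=2) = 0.3010, weight P(X=2) = 1/3
H(Y|X) = 0.3010 dits

H(X) + H(Y|X) = 0.4771 + 0.3010 = 0.7782 dits

Both sides equal 0.7782 dits. ✓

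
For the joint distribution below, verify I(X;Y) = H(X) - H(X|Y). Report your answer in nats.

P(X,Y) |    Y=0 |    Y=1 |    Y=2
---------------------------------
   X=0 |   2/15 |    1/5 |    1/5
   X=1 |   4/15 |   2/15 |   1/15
I(X;Y) = 0.0620 nats

Mutual information has multiple equivalent forms:
- I(X;Y) = H(X) - H(X|Y)
- I(X;Y) = H(Y) - H(Y|X)
- I(X;Y) = H(X) + H(Y) - H(X,Y)

Computing all quantities:
H(X) = 0.6909, H(Y) = 1.0852, H(X,Y) = 1.7141
H(X|Y) = 0.6289, H(Y|X) = 1.0232

Verification:
H(X) - H(X|Y) = 0.6909 - 0.6289 = 0.0620
H(Y) - H(Y|X) = 1.0852 - 1.0232 = 0.0620
H(X) + H(Y) - H(X,Y) = 0.6909 + 1.0852 - 1.7141 = 0.0620

All forms give I(X;Y) = 0.0620 nats. ✓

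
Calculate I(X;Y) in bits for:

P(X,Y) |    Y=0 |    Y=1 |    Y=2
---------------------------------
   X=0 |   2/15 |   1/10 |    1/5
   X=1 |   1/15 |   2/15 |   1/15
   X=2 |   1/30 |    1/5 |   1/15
0.1123 bits

Mutual information: I(X;Y) = H(X) + H(Y) - H(X,Y)

Marginals:
P(X) = (13/30, 4/15, 3/10), H(X) = 1.5524 bits
P(Y) = (7/30, 13/30, 1/3), H(Y) = 1.5410 bits

Joint entropy: H(X,Y) = 2.9811 bits

I(X;Y) = 1.5524 + 1.5410 - 2.9811 = 0.1123 bits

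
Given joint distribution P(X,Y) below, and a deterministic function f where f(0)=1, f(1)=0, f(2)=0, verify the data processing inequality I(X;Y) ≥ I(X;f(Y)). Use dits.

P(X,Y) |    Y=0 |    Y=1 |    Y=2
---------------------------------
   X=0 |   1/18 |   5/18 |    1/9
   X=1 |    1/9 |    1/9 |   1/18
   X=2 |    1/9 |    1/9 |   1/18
I(X;Y) = 0.0219, I(X;f(Y)) = 0.0215, inequality holds: 0.0219 ≥ 0.0215

Data Processing Inequality: For any Markov chain X → Y → Z, we have I(X;Y) ≥ I(X;Z).

Here Z = f(Y) is a deterministic function of Y, forming X → Y → Z.

Original I(X;Y) = 0.0219 dits

After applying f:
P(X,Z) where Z=f(Y):
- P(X,Z=0) = P(X,Y=1) + P(X,Y=2)
- P(X,Z=1) = P(X,Y=0)

I(X;Z) = I(X;f(Y)) = 0.0215 dits

Verification: 0.0219 ≥ 0.0215 ✓

Information cannot be created by processing; the function f can only lose information about X.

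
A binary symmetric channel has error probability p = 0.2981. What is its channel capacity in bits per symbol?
0.1210 bits

For a binary symmetric channel (BSC) with error probability p:
Capacity C = 1 - H(p) bits per symbol

where H(p) = -p log₂(p) - (1-p) log₂(1-p) is the binary entropy function.

H(0.2981) = 0.8790 bits
C = 1 - 0.8790 = 0.1210 bits per symbol

This means we can reliably transmit up to 0.1210 bits of information per channel use.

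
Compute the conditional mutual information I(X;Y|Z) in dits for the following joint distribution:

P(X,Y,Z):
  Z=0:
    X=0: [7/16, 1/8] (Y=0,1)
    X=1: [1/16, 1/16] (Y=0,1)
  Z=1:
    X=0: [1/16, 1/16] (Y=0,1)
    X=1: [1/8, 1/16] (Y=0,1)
0.0098 dits

Conditional mutual information: I(X;Y|Z) = H(X|Z) + H(Y|Z) - H(X,Y|Z)

H(Z) = 0.2697
H(X,Z) = 0.5026 → H(X|Z) = 0.2329
H(Y,Z) = 0.5360 → H(Y|Z) = 0.2663
H(X,Y,Z) = 0.7591 → H(X,Y|Z) = 0.4894

I(X;Y|Z) = 0.2329 + 0.2663 - 0.4894 = 0.0098 dits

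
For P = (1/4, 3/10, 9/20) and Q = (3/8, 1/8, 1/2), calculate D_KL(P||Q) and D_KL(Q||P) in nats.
D_KL(P||Q) = 0.1139, D_KL(Q||P) = 0.0953

KL divergence is not symmetric: D_KL(P||Q) ≠ D_KL(Q||P) in general.

D_KL(P||Q) = 0.1139 nats
D_KL(Q||P) = 0.0953 nats

No, they are not equal!

This asymmetry is why KL divergence is not a true distance metric.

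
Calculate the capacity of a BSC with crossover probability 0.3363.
0.0788 bits

For a binary symmetric channel (BSC) with error probability p:
Capacity C = 1 - H(p) bits per symbol

where H(p) = -p log₂(p) - (1-p) log₂(1-p) is the binary entropy function.

H(0.3363) = 0.9212 bits
C = 1 - 0.9212 = 0.0788 bits per symbol

This means we can reliably transmit up to 0.0788 bits of information per channel use.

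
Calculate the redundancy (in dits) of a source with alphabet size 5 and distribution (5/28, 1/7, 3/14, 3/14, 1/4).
0.0074 dits

Redundancy measures how far a source is from maximum entropy:
R = H_max - H(X)

Maximum entropy for 5 symbols: H_max = log_10(5) = 0.6990 dits
Actual entropy: H(X) = 0.6916 dits
Redundancy: R = 0.6990 - 0.6916 = 0.0074 dits

This redundancy represents potential for compression: the source could be compressed by 0.0074 dits per symbol.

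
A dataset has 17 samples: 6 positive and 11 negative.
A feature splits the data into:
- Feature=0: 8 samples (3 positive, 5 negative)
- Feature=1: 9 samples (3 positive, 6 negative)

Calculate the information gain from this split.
0.0014 bits

Information Gain = H(Y) - H(Y|Feature)

Before split:
P(positive) = 6/17 = 0.3529
H(Y) = 0.9367 bits

After split:
Feature=0: H = 0.9544 bits (weight = 8/17)
Feature=1: H = 0.9183 bits (weight = 9/17)
H(Y|Feature) = (8/17)×0.9544 + (9/17)×0.9183 = 0.9353 bits

Information Gain = 0.9367 - 0.9353 = 0.0014 bits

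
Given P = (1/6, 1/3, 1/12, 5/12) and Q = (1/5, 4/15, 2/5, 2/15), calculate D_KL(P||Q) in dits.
0.1685 dits

KL divergence: D_KL(P||Q) = Σ p(x) log(p(x)/q(x))

Computing term by term:
  x=0: 1/6 × log_10[(1/6)/(1/5)] = 1/6 × -0.0792 = -0.0132
  x=1: 1/3 × log_10[(1/3)/(4/15)] = 1/3 × 0.0969 = 0.0323
  x=2: 1/12 × log_10[(1/12)/(2/5)] = 1/12 × -0.6812 = -0.0568
  x=3: 5/12 × log_10[(5/12)/(2/15)] = 5/12 × 0.4949 = 0.2062

D_KL(P||Q) = 0.1685 dits

Note: KL divergence is always non-negative and equals 0 iff P = Q.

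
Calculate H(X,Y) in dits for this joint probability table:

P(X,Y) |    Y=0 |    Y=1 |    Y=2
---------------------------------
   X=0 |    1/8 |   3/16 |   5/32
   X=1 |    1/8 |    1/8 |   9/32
0.7559 dits

Joint entropy is H(X,Y) = -Σ_{x,y} p(x,y) log p(x,y).

Summing over all non-zero entries:
H(X,Y) = -[1/8·log_10(1/8) + 3/16·log_10(3/16) + 5/32·log_10(5/32) + 1/8·log_10(1/8) + 1/8·log_10(1/8) + 9/32·log_10(9/32)]
H(X,Y) = 0.7559 dits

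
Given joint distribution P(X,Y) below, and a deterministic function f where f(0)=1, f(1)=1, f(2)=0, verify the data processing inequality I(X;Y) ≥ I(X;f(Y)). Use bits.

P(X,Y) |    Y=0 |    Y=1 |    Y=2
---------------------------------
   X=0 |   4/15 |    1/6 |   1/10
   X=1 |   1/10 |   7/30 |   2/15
I(X;Y) = 0.0650, I(X;f(Y)) = 0.0097, inequality holds: 0.0650 ≥ 0.0097

Data Processing Inequality: For any Markov chain X → Y → Z, we have I(X;Y) ≥ I(X;Z).

Here Z = f(Y) is a deterministic function of Y, forming X → Y → Z.

Original I(X;Y) = 0.0650 bits

After applying f:
P(X,Z) where Z=f(Y):
- P(X,Z=0) = P(X,Y=2)
- P(X,Z=1) = P(X,Y=0) + P(X,Y=1)

I(X;Z) = I(X;f(Y)) = 0.0097 bits

Verification: 0.0650 ≥ 0.0097 ✓

Information cannot be created by processing; the function f can only lose information about X.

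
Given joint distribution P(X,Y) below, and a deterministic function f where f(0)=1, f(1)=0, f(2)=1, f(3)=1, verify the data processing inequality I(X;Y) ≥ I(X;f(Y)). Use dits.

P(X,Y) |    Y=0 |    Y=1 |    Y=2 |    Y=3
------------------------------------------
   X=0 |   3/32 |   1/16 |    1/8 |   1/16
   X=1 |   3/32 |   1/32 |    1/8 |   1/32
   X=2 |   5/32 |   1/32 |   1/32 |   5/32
I(X;Y) = 0.0427, I(X;f(Y)) = 0.0035, inequality holds: 0.0427 ≥ 0.0035

Data Processing Inequality: For any Markov chain X → Y → Z, we have I(X;Y) ≥ I(X;Z).

Here Z = f(Y) is a deterministic function of Y, forming X → Y → Z.

Original I(X;Y) = 0.0427 dits

After applying f:
P(X,Z) where Z=f(Y):
- P(X,Z=0) = P(X,Y=1)
- P(X,Z=1) = P(X,Y=0) + P(X,Y=2) + P(X,Y=3)

I(X;Z) = I(X;f(Y)) = 0.0035 dits

Verification: 0.0427 ≥ 0.0035 ✓

Information cannot be created by processing; the function f can only lose information about X.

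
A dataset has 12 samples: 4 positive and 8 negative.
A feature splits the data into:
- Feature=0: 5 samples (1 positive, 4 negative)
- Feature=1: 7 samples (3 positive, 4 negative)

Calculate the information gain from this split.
0.0428 bits

Information Gain = H(Y) - H(Y|Feature)

Before split:
P(positive) = 4/12 = 0.3333
H(Y) = 0.9183 bits

After split:
Feature=0: H = 0.7219 bits (weight = 5/12)
Feature=1: H = 0.9852 bits (weight = 7/12)
H(Y|Feature) = (5/12)×0.7219 + (7/12)×0.9852 = 0.8755 bits

Information Gain = 0.9183 - 0.8755 = 0.0428 bits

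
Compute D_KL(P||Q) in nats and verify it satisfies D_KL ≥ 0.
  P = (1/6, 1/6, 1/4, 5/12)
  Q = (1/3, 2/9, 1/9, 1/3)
0.1322 nats

KL divergence satisfies the Gibbs inequality: D_KL(P||Q) ≥ 0 for all distributions P, Q.

D_KL(P||Q) = Σ p(x) log(p(x)/q(x))
Term by term:
  x=0: 1/6 × log_e[(1/6)/(1/3)] = -0.1155
  x=1: 1/6 × log_e[(1/6)/(2/9)] = -0.0479
  x=2: 1/4 × log_e[(1/4)/(1/9)] = 0.2027
  x=3: 5/12 × log_e[(5/12)/(1/3)] = 0.0930
D_KL(P||Q) = 0.1322 nats

D_KL(P||Q) = 0.1322 ≥ 0 ✓

This non-negativity is a fundamental property: relative entropy cannot be negative because it measures how different Q is from P.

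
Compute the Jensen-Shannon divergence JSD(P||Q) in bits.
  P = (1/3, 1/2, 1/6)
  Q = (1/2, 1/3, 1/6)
0.0242 bits

Jensen-Shannon divergence is:
JSD(P||Q) = 0.5 × D_KL(P||M) + 0.5 × D_KL(Q||M)
where M = 0.5 × (P + Q) is the mixture distribution.

M = 0.5 × (1/3, 1/2, 1/6) + 0.5 × (1/2, 1/3, 1/6) = (5/12, 5/12, 1/6)

D_KL(P||M) = 0.0242 bits
D_KL(Q||M) = 0.0242 bits

JSD(P||Q) = 0.5 × 0.0242 + 0.5 × 0.0242 = 0.0242 bits

Unlike KL divergence, JSD is symmetric and bounded: 0 ≤ JSD ≤ log(2).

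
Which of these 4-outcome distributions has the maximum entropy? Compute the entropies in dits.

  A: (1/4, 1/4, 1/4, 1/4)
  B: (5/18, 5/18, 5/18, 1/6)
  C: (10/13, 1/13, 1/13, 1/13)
A

For a discrete distribution over n outcomes, entropy is maximized by the uniform distribution.

Computing entropies:
H(A) = 0.6021 dits
H(B) = 0.5933 dits
H(C) = 0.3447 dits

The uniform distribution (where all probabilities equal 1/4) achieves the maximum entropy of log_10(4) = 0.6021 dits.

Distribution A has the highest entropy.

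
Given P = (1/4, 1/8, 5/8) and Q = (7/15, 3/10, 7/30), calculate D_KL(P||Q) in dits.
0.1521 dits

KL divergence: D_KL(P||Q) = Σ p(x) log(p(x)/q(x))

Computing term by term:
  x=0: 1/4 × log_10[(1/4)/(7/15)] = 1/4 × -0.2711 = -0.0678
  x=1: 1/8 × log_10[(1/8)/(3/10)] = 1/8 × -0.3802 = -0.0475
  x=2: 5/8 × log_10[(5/8)/(7/30)] = 5/8 × 0.4279 = 0.2674

D_KL(P||Q) = 0.1521 dits

Note: KL divergence is always non-negative and equals 0 iff P = Q.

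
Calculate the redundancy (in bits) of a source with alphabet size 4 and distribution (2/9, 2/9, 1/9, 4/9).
0.1634 bits

Redundancy measures how far a source is from maximum entropy:
R = H_max - H(X)

Maximum entropy for 4 symbols: H_max = log_2(4) = 2.0000 bits
Actual entropy: H(X) = 1.8366 bits
Redundancy: R = 2.0000 - 1.8366 = 0.1634 bits

This redundancy represents potential for compression: the source could be compressed by 0.1634 bits per symbol.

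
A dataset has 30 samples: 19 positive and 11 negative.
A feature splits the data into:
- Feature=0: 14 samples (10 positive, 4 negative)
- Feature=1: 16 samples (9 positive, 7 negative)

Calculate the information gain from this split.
0.0180 bits

Information Gain = H(Y) - H(Y|Feature)

Before split:
P(positive) = 19/30 = 0.6333
H(Y) = 0.9481 bits

After split:
Feature=0: H = 0.8631 bits (weight = 14/30)
Feature=1: H = 0.9887 bits (weight = 16/30)
H(Y|Feature) = (14/30)×0.8631 + (16/30)×0.9887 = 0.9301 bits

Information Gain = 0.9481 - 0.9301 = 0.0180 bits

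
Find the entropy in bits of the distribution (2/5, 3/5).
0.9710 bits

Shannon entropy is H(X) = -Σ p(x) log p(x).

For P = (2/5, 3/5):
H = -2/5 × log_2(2/5) -3/5 × log_2(3/5)
H = 0.9710 bits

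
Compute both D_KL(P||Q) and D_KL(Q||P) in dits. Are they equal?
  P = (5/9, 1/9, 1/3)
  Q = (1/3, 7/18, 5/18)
D_KL(P||Q) = 0.0892, D_KL(Q||P) = 0.1156

KL divergence is not symmetric: D_KL(P||Q) ≠ D_KL(Q||P) in general.

D_KL(P||Q) = 0.0892 dits
D_KL(Q||P) = 0.1156 dits

No, they are not equal!

This asymmetry is why KL divergence is not a true distance metric.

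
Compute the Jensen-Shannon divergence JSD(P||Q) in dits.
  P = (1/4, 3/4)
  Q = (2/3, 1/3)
0.0392 dits

Jensen-Shannon divergence is:
JSD(P||Q) = 0.5 × D_KL(P||M) + 0.5 × D_KL(Q||M)
where M = 0.5 × (P + Q) is the mixture distribution.

M = 0.5 × (1/4, 3/4) + 0.5 × (2/3, 1/3) = (11/24, 13/24)

D_KL(P||M) = 0.0402 dits
D_KL(Q||M) = 0.0382 dits

JSD(P||Q) = 0.5 × 0.0402 + 0.5 × 0.0382 = 0.0392 dits

Unlike KL divergence, JSD is symmetric and bounded: 0 ≤ JSD ≤ log(2).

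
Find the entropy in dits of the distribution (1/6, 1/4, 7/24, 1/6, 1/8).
0.6789 dits

Shannon entropy is H(X) = -Σ p(x) log p(x).

For P = (1/6, 1/4, 7/24, 1/6, 1/8):
H = -1/6 × log_10(1/6) -1/4 × log_10(1/4) -7/24 × log_10(7/24) -1/6 × log_10(1/6) -1/8 × log_10(1/8)
H = 0.6789 dits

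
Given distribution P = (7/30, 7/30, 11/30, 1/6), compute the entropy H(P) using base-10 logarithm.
0.5844 dits

Shannon entropy is H(X) = -Σ p(x) log p(x).

For P = (7/30, 7/30, 11/30, 1/6):
H = -7/30 × log_10(7/30) -7/30 × log_10(7/30) -11/30 × log_10(11/30) -1/6 × log_10(1/6)
H = 0.5844 dits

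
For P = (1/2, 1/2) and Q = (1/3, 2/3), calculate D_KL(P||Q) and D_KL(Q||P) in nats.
D_KL(P||Q) = 0.0589, D_KL(Q||P) = 0.0566

KL divergence is not symmetric: D_KL(P||Q) ≠ D_KL(Q||P) in general.

D_KL(P||Q) = 0.0589 nats
D_KL(Q||P) = 0.0566 nats

No, they are not equal!

This asymmetry is why KL divergence is not a true distance metric.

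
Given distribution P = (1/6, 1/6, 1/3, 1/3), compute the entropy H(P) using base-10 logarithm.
0.5775 dits

Shannon entropy is H(X) = -Σ p(x) log p(x).

For P = (1/6, 1/6, 1/3, 1/3):
H = -1/6 × log_10(1/6) -1/6 × log_10(1/6) -1/3 × log_10(1/3) -1/3 × log_10(1/3)
H = 0.5775 dits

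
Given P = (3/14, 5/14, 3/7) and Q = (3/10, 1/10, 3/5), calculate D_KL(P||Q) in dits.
0.1035 dits

KL divergence: D_KL(P||Q) = Σ p(x) log(p(x)/q(x))

Computing term by term:
  x=0: 3/14 × log_10[(3/14)/(3/10)] = 3/14 × -0.1461 = -0.0313
  x=1: 5/14 × log_10[(5/14)/(1/10)] = 5/14 × 0.5528 = 0.1974
  x=2: 3/7 × log_10[(3/7)/(3/5)] = 3/7 × -0.1461 = -0.0626

D_KL(P||Q) = 0.1035 dits

Note: KL divergence is always non-negative and equals 0 iff P = Q.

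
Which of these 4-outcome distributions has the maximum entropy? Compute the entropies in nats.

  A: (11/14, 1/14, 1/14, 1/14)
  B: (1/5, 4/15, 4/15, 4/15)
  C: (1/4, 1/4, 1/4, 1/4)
C

For a discrete distribution over n outcomes, entropy is maximized by the uniform distribution.

Computing entropies:
H(A) = 0.7550 nats
H(B) = 1.3793 nats
H(C) = 1.3863 nats

The uniform distribution (where all probabilities equal 1/4) achieves the maximum entropy of log_e(4) = 1.3863 nats.

Distribution C has the highest entropy.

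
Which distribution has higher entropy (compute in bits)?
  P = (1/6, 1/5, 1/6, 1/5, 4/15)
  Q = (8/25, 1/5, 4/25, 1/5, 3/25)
P

Computing entropies in bits:
H(P) = 2.2989
H(Q) = 2.2449

Distribution P has higher entropy.

Intuition: The distribution closer to uniform (more spread out) has higher entropy.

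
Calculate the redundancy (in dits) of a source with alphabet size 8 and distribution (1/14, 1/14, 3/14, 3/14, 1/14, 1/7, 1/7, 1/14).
0.0475 dits

Redundancy measures how far a source is from maximum entropy:
R = H_max - H(X)

Maximum entropy for 8 symbols: H_max = log_10(8) = 0.9031 dits
Actual entropy: H(X) = 0.8556 dits
Redundancy: R = 0.9031 - 0.8556 = 0.0475 dits

This redundancy represents potential for compression: the source could be compressed by 0.0475 dits per symbol.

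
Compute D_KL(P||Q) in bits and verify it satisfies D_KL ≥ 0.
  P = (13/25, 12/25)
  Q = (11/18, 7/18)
0.0246 bits

KL divergence satisfies the Gibbs inequality: D_KL(P||Q) ≥ 0 for all distributions P, Q.

D_KL(P||Q) = Σ p(x) log(p(x)/q(x))
Term by term:
  x=0: 13/25 × log_2[(13/25)/(11/18)] = -0.1211
  x=1: 12/25 × log_2[(12/25)/(7/18)] = 0.1458
D_KL(P||Q) = 0.0246 bits

D_KL(P||Q) = 0.0246 ≥ 0 ✓

This non-negativity is a fundamental property: relative entropy cannot be negative because it measures how different Q is from P.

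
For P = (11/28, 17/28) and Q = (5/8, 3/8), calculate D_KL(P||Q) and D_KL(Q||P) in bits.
D_KL(P||Q) = 0.1589, D_KL(Q||P) = 0.1580

KL divergence is not symmetric: D_KL(P||Q) ≠ D_KL(Q||P) in general.

D_KL(P||Q) = 0.1589 bits
D_KL(Q||P) = 0.1580 bits

No, they are not equal!

This asymmetry is why KL divergence is not a true distance metric.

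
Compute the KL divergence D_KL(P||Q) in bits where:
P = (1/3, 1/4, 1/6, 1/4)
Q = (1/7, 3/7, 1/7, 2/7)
0.2020 bits

KL divergence: D_KL(P||Q) = Σ p(x) log(p(x)/q(x))

Computing term by term:
  x=0: 1/3 × log_2[(1/3)/(1/7)] = 1/3 × 1.2224 = 0.4075
  x=1: 1/4 × log_2[(1/4)/(3/7)] = 1/4 × -0.7776 = -0.1944
  x=2: 1/6 × log_2[(1/6)/(1/7)] = 1/6 × 0.2224 = 0.0371
  x=3: 1/4 × log_2[(1/4)/(2/7)] = 1/4 × -0.1926 = -0.0482

D_KL(P||Q) = 0.2020 bits

Note: KL divergence is always non-negative and equals 0 iff P = Q.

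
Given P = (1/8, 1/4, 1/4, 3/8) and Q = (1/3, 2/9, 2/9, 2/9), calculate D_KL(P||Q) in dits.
0.0575 dits

KL divergence: D_KL(P||Q) = Σ p(x) log(p(x)/q(x))

Computing term by term:
  x=0: 1/8 × log_10[(1/8)/(1/3)] = 1/8 × -0.4260 = -0.0532
  x=1: 1/4 × log_10[(1/4)/(2/9)] = 1/4 × 0.0512 = 0.0128
  x=2: 1/4 × log_10[(1/4)/(2/9)] = 1/4 × 0.0512 = 0.0128
  x=3: 3/8 × log_10[(3/8)/(2/9)] = 3/8 × 0.2272 = 0.0852

D_KL(P||Q) = 0.0575 dits

Note: KL divergence is always non-negative and equals 0 iff P = Q.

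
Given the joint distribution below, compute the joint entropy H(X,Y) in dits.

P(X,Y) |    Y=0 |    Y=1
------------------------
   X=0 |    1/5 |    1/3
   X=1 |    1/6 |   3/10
0.5854 dits

Joint entropy is H(X,Y) = -Σ_{x,y} p(x,y) log p(x,y).

Summing over all non-zero entries:
H(X,Y) = -[1/5·log_10(1/5) + 1/3·log_10(1/3) + 1/6·log_10(1/6) + 3/10·log_10(3/10)]
H(X,Y) = 0.5854 dits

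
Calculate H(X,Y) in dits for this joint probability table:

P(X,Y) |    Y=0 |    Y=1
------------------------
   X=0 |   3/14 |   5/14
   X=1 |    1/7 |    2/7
0.5792 dits

Joint entropy is H(X,Y) = -Σ_{x,y} p(x,y) log p(x,y).

Summing over all non-zero entries:
H(X,Y) = -[3/14·log_10(3/14) + 5/14·log_10(5/14) + 1/7·log_10(1/7) + 2/7·log_10(2/7)]
H(X,Y) = 0.5792 dits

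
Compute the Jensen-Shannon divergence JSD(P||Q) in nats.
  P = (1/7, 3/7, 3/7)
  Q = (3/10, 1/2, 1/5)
0.0369 nats

Jensen-Shannon divergence is:
JSD(P||Q) = 0.5 × D_KL(P||M) + 0.5 × D_KL(Q||M)
where M = 0.5 × (P + Q) is the mixture distribution.

M = 0.5 × (1/7, 3/7, 3/7) + 0.5 × (3/10, 1/2, 1/5) = (0.221429, 13/28, 11/35)

D_KL(P||M) = 0.0360 nats
D_KL(Q||M) = 0.0378 nats

JSD(P||Q) = 0.5 × 0.0360 + 0.5 × 0.0378 = 0.0369 nats

Unlike KL divergence, JSD is symmetric and bounded: 0 ≤ JSD ≤ log(2).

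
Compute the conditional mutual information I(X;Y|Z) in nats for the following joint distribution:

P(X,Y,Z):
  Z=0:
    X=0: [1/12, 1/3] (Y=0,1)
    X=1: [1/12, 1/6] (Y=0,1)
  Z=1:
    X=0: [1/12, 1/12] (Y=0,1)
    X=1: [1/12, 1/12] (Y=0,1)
0.0073 nats

Conditional mutual information: I(X;Y|Z) = H(X|Z) + H(Y|Z) - H(X,Y|Z)

H(Z) = 0.6365
H(X,Z) = 1.3086 → H(X|Z) = 0.6721
H(Y,Z) = 1.2425 → H(Y|Z) = 0.6059
H(X,Y,Z) = 1.9073 → H(X,Y|Z) = 1.2708

I(X;Y|Z) = 0.6721 + 0.6059 - 1.2708 = 0.0073 nats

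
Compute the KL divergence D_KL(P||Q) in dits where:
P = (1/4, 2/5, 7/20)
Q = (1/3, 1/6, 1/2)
0.0666 dits

KL divergence: D_KL(P||Q) = Σ p(x) log(p(x)/q(x))

Computing term by term:
  x=0: 1/4 × log_10[(1/4)/(1/3)] = 1/4 × -0.1249 = -0.0312
  x=1: 2/5 × log_10[(2/5)/(1/6)] = 2/5 × 0.3802 = 0.1521
  x=2: 7/20 × log_10[(7/20)/(1/2)] = 7/20 × -0.1549 = -0.0542

D_KL(P||Q) = 0.0666 dits

Note: KL divergence is always non-negative and equals 0 iff P = Q.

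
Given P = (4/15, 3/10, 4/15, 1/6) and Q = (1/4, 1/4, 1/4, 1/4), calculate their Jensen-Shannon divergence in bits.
0.0081 bits

Jensen-Shannon divergence is:
JSD(P||Q) = 0.5 × D_KL(P||M) + 0.5 × D_KL(Q||M)
where M = 0.5 × (P + Q) is the mixture distribution.

M = 0.5 × (4/15, 3/10, 4/15, 1/6) + 0.5 × (1/4, 1/4, 1/4, 1/4) = (0.258333, 11/40, 0.258333, 5/24)

D_KL(P||M) = 0.0084 bits
D_KL(Q||M) = 0.0077 bits

JSD(P||Q) = 0.5 × 0.0084 + 0.5 × 0.0077 = 0.0081 bits

Unlike KL divergence, JSD is symmetric and bounded: 0 ≤ JSD ≤ log(2).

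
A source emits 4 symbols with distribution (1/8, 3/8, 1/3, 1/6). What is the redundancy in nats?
0.0937 nats

Redundancy measures how far a source is from maximum entropy:
R = H_max - H(X)

Maximum entropy for 4 symbols: H_max = log_e(4) = 1.3863 nats
Actual entropy: H(X) = 1.2926 nats
Redundancy: R = 1.3863 - 1.2926 = 0.0937 nats

This redundancy represents potential for compression: the source could be compressed by 0.0937 nats per symbol.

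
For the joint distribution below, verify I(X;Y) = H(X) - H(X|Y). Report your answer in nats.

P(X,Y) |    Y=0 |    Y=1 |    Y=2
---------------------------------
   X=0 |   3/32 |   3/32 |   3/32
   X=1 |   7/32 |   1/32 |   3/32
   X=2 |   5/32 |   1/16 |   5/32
I(X;Y) = 0.0459 nats

Mutual information has multiple equivalent forms:
- I(X;Y) = H(X) - H(X|Y)
- I(X;Y) = H(Y) - H(Y|X)
- I(X;Y) = H(X) + H(Y) - H(X,Y)

Computing all quantities:
H(X) = 1.0916, H(Y) = 1.0361, H(X,Y) = 2.0818
H(X|Y) = 1.0457, H(Y|X) = 0.9902

Verification:
H(X) - H(X|Y) = 1.0916 - 1.0457 = 0.0459
H(Y) - H(Y|X) = 1.0361 - 0.9902 = 0.0459
H(X) + H(Y) - H(X,Y) = 1.0916 + 1.0361 - 2.0818 = 0.0459

All forms give I(X;Y) = 0.0459 nats. ✓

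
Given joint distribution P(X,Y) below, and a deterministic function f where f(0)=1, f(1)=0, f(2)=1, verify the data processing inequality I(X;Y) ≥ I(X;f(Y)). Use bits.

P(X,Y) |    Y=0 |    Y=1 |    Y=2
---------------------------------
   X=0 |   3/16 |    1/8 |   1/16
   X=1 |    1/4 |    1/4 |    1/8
I(X;Y) = 0.0069, I(X;f(Y)) = 0.0032, inequality holds: 0.0069 ≥ 0.0032

Data Processing Inequality: For any Markov chain X → Y → Z, we have I(X;Y) ≥ I(X;Z).

Here Z = f(Y) is a deterministic function of Y, forming X → Y → Z.

Original I(X;Y) = 0.0069 bits

After applying f:
P(X,Z) where Z=f(Y):
- P(X,Z=0) = P(X,Y=1)
- P(X,Z=1) = P(X,Y=0) + P(X,Y=2)

I(X;Z) = I(X;f(Y)) = 0.0032 bits

Verification: 0.0069 ≥ 0.0032 ✓

Information cannot be created by processing; the function f can only lose information about X.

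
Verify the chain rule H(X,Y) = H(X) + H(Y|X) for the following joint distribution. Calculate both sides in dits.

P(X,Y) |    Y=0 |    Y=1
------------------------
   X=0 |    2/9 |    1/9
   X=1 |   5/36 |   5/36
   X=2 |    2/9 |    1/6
H(X,Y) = 0.7642, H(X) = 0.4731, H(Y|X) = 0.2911 (all in dits)

Chain rule: H(X,Y) = H(X) + H(Y|X)

Left side — joint entropy directly:
H(X,Y) = -Σ p(x,y) log p(x,y) = 0.7642 dits

Right side — compute H(Y|X) from the conditional distributions:
P(X) = (1/3, 5/18, 7/18), so H(X) = 0.4731 dits
H(Y|X) = Σ_x P(X=x) · H(Y|X=x):
  P(Y|X=0) = (2/3, 1/3), H(Y|X=0) = 0.2764, weight P(X=0) = 1/3
  P(Y|X=1) = (1/2, 1/2), H(Y|X=1) = 0.3010, weight P(X=1) = 5/18
  P(Y|X=2) = (4/7, 3/7), H(Y|X=2) = 0.2966, weight P(X=2) = 7/18
H(Y|X) = 0.2911 dits

H(X) + H(Y|X) = 0.4731 + 0.2911 = 0.7642 dits

Both sides equal 0.7642 dits. ✓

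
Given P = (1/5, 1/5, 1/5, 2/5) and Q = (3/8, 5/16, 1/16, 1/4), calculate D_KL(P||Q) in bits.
0.2967 bits

KL divergence: D_KL(P||Q) = Σ p(x) log(p(x)/q(x))

Computing term by term:
  x=0: 1/5 × log_2[(1/5)/(3/8)] = 1/5 × -0.9069 = -0.1814
  x=1: 1/5 × log_2[(1/5)/(5/16)] = 1/5 × -0.6439 = -0.1288
  x=2: 1/5 × log_2[(1/5)/(1/16)] = 1/5 × 1.6781 = 0.3356
  x=3: 2/5 × log_2[(2/5)/(1/4)] = 2/5 × 0.6781 = 0.2712

D_KL(P||Q) = 0.2967 bits

Note: KL divergence is always non-negative and equals 0 iff P = Q.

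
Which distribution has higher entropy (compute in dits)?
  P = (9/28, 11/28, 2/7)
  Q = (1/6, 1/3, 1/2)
P

Computing entropies in dits:
H(P) = 0.4733
H(Q) = 0.4392

Distribution P has higher entropy.

Intuition: The distribution closer to uniform (more spread out) has higher entropy.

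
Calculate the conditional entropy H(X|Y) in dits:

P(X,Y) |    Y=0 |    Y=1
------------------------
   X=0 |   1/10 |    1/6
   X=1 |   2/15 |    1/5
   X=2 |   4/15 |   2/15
0.4549 dits

Using the chain rule: H(X|Y) = H(X,Y) - H(Y)

First, compute H(X,Y) = 0.7559 dits

Marginal P(Y) = (1/2, 1/2)
H(Y) = 0.3010 dits

H(X|Y) = H(X,Y) - H(Y) = 0.7559 - 0.3010 = 0.4549 dits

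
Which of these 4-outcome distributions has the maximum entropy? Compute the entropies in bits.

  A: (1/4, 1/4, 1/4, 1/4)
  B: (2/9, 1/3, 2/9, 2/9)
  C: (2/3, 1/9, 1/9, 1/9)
A

For a discrete distribution over n outcomes, entropy is maximized by the uniform distribution.

Computing entropies:
H(A) = 2.0000 bits
H(B) = 1.9749 bits
H(C) = 1.4466 bits

The uniform distribution (where all probabilities equal 1/4) achieves the maximum entropy of log_2(4) = 2.0000 bits.

Distribution A has the highest entropy.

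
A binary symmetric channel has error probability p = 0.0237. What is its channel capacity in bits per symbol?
0.8383 bits

For a binary symmetric channel (BSC) with error probability p:
Capacity C = 1 - H(p) bits per symbol

where H(p) = -p log₂(p) - (1-p) log₂(1-p) is the binary entropy function.

H(0.0237) = 0.1617 bits
C = 1 - 0.1617 = 0.8383 bits per symbol

This means we can reliably transmit up to 0.8383 bits of information per channel use.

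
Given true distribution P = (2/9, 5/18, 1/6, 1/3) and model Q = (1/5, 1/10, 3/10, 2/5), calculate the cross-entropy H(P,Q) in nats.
1.5034 nats

Cross-entropy: H(P,Q) = -Σ p(x) log q(x)

Alternatively: H(P,Q) = H(P) + D_KL(P||Q)
H(P) = 1.3549 nats
D_KL(P||Q) = 0.1485 nats

H(P,Q) = 1.3549 + 0.1485 = 1.5034 nats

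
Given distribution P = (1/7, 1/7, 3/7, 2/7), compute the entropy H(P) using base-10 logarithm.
0.5546 dits

Shannon entropy is H(X) = -Σ p(x) log p(x).

For P = (1/7, 1/7, 3/7, 2/7):
H = -1/7 × log_10(1/7) -1/7 × log_10(1/7) -3/7 × log_10(3/7) -2/7 × log_10(2/7)
H = 0.5546 dits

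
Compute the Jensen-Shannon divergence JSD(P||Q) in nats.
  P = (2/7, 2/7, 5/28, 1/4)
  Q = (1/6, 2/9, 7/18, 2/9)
0.0303 nats

Jensen-Shannon divergence is:
JSD(P||Q) = 0.5 × D_KL(P||M) + 0.5 × D_KL(Q||M)
where M = 0.5 × (P + Q) is the mixture distribution.

M = 0.5 × (2/7, 2/7, 5/28, 1/4) + 0.5 × (1/6, 2/9, 7/18, 2/9) = (0.22619, 0.253968, 0.28373, 0.236111)

D_KL(P||M) = 0.0320 nats
D_KL(Q||M) = 0.0286 nats

JSD(P||Q) = 0.5 × 0.0320 + 0.5 × 0.0286 = 0.0303 nats

Unlike KL divergence, JSD is symmetric and bounded: 0 ≤ JSD ≤ log(2).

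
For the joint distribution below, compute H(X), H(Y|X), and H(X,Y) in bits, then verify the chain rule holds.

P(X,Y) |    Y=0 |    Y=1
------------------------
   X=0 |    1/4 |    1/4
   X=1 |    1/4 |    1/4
H(X,Y) = 2.0000, H(X) = 1.0000, H(Y|X) = 1.0000 (all in bits)

Chain rule: H(X,Y) = H(X) + H(Y|X)

Left side — joint entropy directly:
H(X,Y) = -Σ p(x,y) log p(x,y) = 2.0000 bits

Right side — compute H(Y|X) from the conditional distributions:
P(X) = (1/2, 1/2), so H(X) = 1.0000 bits
H(Y|X) = Σ_x P(X=x) · H(Y|X=x):
  P(Y|X=0) = (1/2, 1/2), H(Y|X=0) = 1.0000, weight P(X=0) = 1/2
  P(Y|X=1) = (1/2, 1/2), H(Y|X=1) = 1.0000, weight P(X=1) = 1/2
H(Y|X) = 1.0000 bits

H(X) + H(Y|X) = 1.0000 + 1.0000 = 2.0000 bits

Both sides equal 2.0000 bits. ✓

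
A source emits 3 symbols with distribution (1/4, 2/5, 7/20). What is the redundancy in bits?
0.0261 bits

Redundancy measures how far a source is from maximum entropy:
R = H_max - H(X)

Maximum entropy for 3 symbols: H_max = log_2(3) = 1.5850 bits
Actual entropy: H(X) = 1.5589 bits
Redundancy: R = 1.5850 - 1.5589 = 0.0261 bits

This redundancy represents potential for compression: the source could be compressed by 0.0261 bits per symbol.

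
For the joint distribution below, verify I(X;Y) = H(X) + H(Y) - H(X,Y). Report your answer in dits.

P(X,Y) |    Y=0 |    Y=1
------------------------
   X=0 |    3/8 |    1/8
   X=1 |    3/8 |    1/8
I(X;Y) = 0.0000 dits

Mutual information has multiple equivalent forms:
- I(X;Y) = H(X) - H(X|Y)
- I(X;Y) = H(Y) - H(Y|X)
- I(X;Y) = H(X) + H(Y) - H(X,Y)

Computing all quantities:
H(X) = 0.3010, H(Y) = 0.2442, H(X,Y) = 0.5452
H(X|Y) = 0.3010, H(Y|X) = 0.2442

Verification:
H(X) - H(X|Y) = 0.3010 - 0.3010 = 0.0000
H(Y) - H(Y|X) = 0.2442 - 0.2442 = 0.0000
H(X) + H(Y) - H(X,Y) = 0.3010 + 0.2442 - 0.5452 = 0.0000

All forms give I(X;Y) = 0.0000 dits. ✓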